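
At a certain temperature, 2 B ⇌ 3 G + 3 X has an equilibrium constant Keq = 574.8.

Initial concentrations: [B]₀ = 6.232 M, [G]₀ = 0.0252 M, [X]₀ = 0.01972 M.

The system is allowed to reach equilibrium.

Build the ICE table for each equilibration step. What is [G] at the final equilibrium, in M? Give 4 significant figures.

Q₀ = 3.1599e-12 vs Keq = 574.8 ⇒ Q<K, forward
Step 1:
                  B         G         X
  init        6.232    0.0252   0.01972
  Δ          -2.866     4.299     4.299
  eq          3.366     4.324     4.319
  solve Keq expr → x = 1.433; check Q = 574.8

[G]_eq = 4.324 M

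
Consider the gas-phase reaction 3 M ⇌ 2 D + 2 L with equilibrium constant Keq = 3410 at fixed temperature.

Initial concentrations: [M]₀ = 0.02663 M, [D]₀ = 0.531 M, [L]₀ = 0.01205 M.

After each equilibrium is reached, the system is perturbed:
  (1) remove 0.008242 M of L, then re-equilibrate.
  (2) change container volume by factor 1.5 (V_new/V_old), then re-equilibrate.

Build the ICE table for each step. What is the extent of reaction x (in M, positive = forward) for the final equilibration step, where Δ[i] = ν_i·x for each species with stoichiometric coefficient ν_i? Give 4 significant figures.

Q₀ = 2.168 vs Keq = 3410 ⇒ Q<K, forward
Step 1:
                    M           D           L
  init        0.02663       0.531     0.01205
  Δ          -0.02262     0.01508     0.01508
  eq         0.004008      0.5461     0.02713
  solve Keq expr → x = 0.007541; check Q = 3410
Then remove 0.008242 M of L.
Step 2:
                    M           D           L
  init       0.004008      0.5461     0.01889
  Δ       -7.9857e-04  5.3238e-04  5.3238e-04
  eq         0.003209      0.5466     0.01942
  solve Keq expr → x = 2.6619e-04; check Q = 3410
Then change container volume by factor 1.5 (V_new/V_old).
Step 3:
                    M           D           L
  init       0.002139      0.3644     0.01295
  Δ       -2.5365e-04  1.6910e-04  1.6910e-04
  eq         0.001886      0.3646     0.01312
  solve Keq expr → x = 8.4550e-05; check Q = 3410

x = 8.4550e-05 M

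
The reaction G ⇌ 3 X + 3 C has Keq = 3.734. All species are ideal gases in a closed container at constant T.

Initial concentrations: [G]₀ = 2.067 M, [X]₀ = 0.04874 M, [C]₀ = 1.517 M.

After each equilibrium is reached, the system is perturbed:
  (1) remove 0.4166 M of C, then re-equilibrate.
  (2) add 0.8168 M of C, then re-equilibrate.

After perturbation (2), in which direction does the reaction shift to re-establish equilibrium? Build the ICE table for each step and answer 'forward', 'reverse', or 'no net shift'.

Q₀ = 1.9556e-04 vs Keq = 3.734 ⇒ Q<K, forward
Step 1:
                    G           X           C
  init          2.067     0.04874       1.517
  Δ           -0.2586      0.7757      0.7757
  eq            1.808      0.8244       2.293
  solve Keq expr → x = 0.2586; check Q = 3.734
Then remove 0.4166 M of C.
Step 2:
                    G           X           C
  init          1.808      0.8244       1.876
  Δ          -0.03901       0.117       0.117
  eq            1.769      0.9415       1.993
  solve Keq expr → x = 0.03901; check Q = 3.734
Then add 0.8168 M of C.
Step 3:
                    G           X           C
  init          1.769      0.9415        2.81
  Δ           0.07008     -0.2103     -0.2103
  eq             1.84      0.7312         2.6
  solve Keq expr → x = -0.07008; check Q = 3.734

Direction: reverse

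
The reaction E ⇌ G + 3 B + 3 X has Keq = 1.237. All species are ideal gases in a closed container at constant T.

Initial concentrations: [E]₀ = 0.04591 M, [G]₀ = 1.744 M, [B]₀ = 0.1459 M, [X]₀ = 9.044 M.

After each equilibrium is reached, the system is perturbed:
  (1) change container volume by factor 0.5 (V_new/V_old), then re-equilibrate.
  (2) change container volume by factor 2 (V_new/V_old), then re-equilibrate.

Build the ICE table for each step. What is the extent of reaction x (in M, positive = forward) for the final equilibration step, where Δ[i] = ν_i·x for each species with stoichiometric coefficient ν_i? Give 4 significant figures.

x = 0.01065 M

Q₀ = 87.27 vs Keq = 1.237 ⇒ Q>K, reverse
Step 1:
                    E           G           B           X
  I           0.04591       1.744      0.1459       9.044
  C           0.03421    -0.03421     -0.1026     -0.1026
  E           0.08012        1.71     0.04328       8.941
  solve Keq expr → x = -0.03421; check Q = 1.237
Then change container volume by factor 0.5 (V_new/V_old).
Step 2:
                    E           G           B           X
  I            0.1602        3.42     0.08656       17.88
  C           0.02129    -0.02129    -0.06388    -0.06388
  E            0.1815       3.398     0.02269       17.82
  solve Keq expr → x = -0.02129; check Q = 1.237
Then change container volume by factor 2 (V_new/V_old).
Step 3:
                    E           G           B           X
  I           0.09076       1.699     0.01134       8.909
  C          -0.01065     0.01065     0.03194     0.03194
  E           0.08012        1.71     0.04328       8.941
  solve Keq expr → x = 0.01065; check Q = 1.237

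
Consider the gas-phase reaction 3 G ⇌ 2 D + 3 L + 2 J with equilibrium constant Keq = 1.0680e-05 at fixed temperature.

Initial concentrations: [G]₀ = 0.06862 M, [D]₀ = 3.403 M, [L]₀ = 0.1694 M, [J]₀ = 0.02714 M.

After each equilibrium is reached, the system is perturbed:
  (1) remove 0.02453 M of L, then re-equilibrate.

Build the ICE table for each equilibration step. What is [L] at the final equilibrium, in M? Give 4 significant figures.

[L]_eq = 0.1057 M

Q₀ = 0.1283 vs Keq = 1.0680e-05 ⇒ Q>K, reverse
Step 1:
                  G         D         L         J
  I         0.06862     3.403    0.1694   0.02714
  C          0.0396   -0.0264   -0.0396   -0.0264
  E          0.1082     3.377    0.1298 7.3690e-04
  solve Keq expr → x = -0.0132; check Q = 1.0680e-05
Then remove 0.02453 M of L.
Step 2:
                  G         D         L         J
  I          0.1082     3.377    0.1053 7.3690e-04
  C       -3.9140e-04 2.6093e-04 3.9140e-04 2.6093e-04
  E          0.1078     3.377    0.1057 9.9783e-04
  solve Keq expr → x = 1.3047e-04; check Q = 1.0680e-05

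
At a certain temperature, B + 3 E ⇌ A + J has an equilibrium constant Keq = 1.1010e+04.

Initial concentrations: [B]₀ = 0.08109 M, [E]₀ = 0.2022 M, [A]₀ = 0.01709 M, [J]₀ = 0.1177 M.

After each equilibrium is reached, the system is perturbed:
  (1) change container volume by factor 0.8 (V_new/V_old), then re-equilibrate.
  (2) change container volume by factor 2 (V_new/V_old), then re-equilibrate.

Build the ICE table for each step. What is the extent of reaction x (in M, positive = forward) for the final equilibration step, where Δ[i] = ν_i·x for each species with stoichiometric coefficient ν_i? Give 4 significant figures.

x = -0.002948 M

Q₀ = 3.001 vs Keq = 1.1010e+04 ⇒ Q<K, forward
Step 1:
                    B           E           A           J
  Initial     0.08109      0.2022     0.01709      0.1177
  Change     -0.05556     -0.1667     0.05556     0.05556
  Equil       0.02553     0.03551     0.07265      0.1733
  solve Keq expr → x = 0.05556; check Q = 1.1010e+04
Then change container volume by factor 0.8 (V_new/V_old).
Step 2:
                    B           E           A           J
  Initial     0.03191     0.04439     0.09082      0.2166
  Change    -0.001697    -0.00509    0.001697    0.001697
  Equil       0.03021      0.0393     0.09251      0.2183
  solve Keq expr → x = 0.001697; check Q = 1.1010e+04
Then change container volume by factor 2 (V_new/V_old).
Step 3:
                    B           E           A           J
  Initial     0.01511     0.01965     0.04626      0.1091
  Change     0.002948    0.008844   -0.002948   -0.002948
  Equil       0.01805     0.02849     0.04331      0.1062
  solve Keq expr → x = -0.002948; check Q = 1.1010e+04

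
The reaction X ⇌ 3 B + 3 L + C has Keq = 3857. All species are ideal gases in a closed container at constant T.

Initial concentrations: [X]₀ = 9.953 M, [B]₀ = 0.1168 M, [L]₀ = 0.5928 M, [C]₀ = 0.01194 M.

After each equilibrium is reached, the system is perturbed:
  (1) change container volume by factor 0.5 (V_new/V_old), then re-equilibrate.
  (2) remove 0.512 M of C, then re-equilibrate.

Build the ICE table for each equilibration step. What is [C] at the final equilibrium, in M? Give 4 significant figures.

Q₀ = 3.9820e-07 vs Keq = 3857 ⇒ Q<K, forward
Step 1:
                   X          B          L          C
  init         9.953     0.1168     0.5928    0.01194
  Δ           -1.617       4.85       4.85      1.617
  eq           8.336      4.966      5.442      1.628
  solve Keq expr → x = 1.617; check Q = 3857
Then change container volume by factor 0.5 (V_new/V_old).
Step 2:
                   X          B          L          C
  init         16.67      9.933      10.88      3.257
  Δ            1.512     -4.536     -4.536     -1.512
  eq           18.19      5.396      6.348      1.745
  solve Keq expr → x = -1.512; check Q = 3857
Then remove 0.512 M of C.
Step 3:
                   X          B          L          C
  init         18.19      5.396      6.348      1.233
  Δ         -0.09014     0.2704     0.2704    0.09014
  eq           18.09      5.667      6.619      1.323
  solve Keq expr → x = 0.09014; check Q = 3857

[C]_eq = 1.323 M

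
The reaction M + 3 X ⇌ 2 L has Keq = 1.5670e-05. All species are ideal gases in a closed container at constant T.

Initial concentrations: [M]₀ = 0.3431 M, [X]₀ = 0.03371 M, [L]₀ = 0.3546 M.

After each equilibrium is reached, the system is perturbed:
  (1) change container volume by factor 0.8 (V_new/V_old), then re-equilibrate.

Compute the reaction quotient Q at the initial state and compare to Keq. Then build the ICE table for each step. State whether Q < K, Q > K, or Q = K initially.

Q₀ = 9567 vs Keq = 1.5670e-05 ⇒ Q>K, reverse
Step 1:
                   M          X          L
  I           0.3431    0.03371     0.3546
  C           0.1767     0.5301    -0.3534
  E           0.5198     0.5638   0.001208
  solve Keq expr → x = -0.1767; check Q = 1.5670e-05
Then change container volume by factor 0.8 (V_new/V_old).
Step 2:
                   M          X          L
  I           0.6497     0.7047    0.00151
  C       -1.8751e-04 -5.6254e-04 3.7503e-04
  E           0.6496     0.7042   0.001885
  solve Keq expr → x = 1.8751e-04; check Q = 1.5670e-05

Q₀ = 9567; Q > K (proceeds reverse)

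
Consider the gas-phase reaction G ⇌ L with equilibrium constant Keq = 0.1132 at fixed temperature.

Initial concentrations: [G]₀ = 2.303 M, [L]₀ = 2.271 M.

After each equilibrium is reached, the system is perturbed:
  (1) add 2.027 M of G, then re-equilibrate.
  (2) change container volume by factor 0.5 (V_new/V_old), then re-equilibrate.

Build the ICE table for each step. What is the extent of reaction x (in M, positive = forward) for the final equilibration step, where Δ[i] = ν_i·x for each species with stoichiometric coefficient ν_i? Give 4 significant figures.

x = 0 M

Q₀ = 0.9861 vs Keq = 0.1132 ⇒ Q>K, reverse
Step 1:
                   G          L
  init         2.303      2.271
  Δ            1.806     -1.806
  eq           4.109     0.4651
  solve Keq expr → x = -1.806; check Q = 0.1132
Then add 2.027 M of G.
Step 2:
                   G          L
  init         6.136     0.4651
  Δ          -0.2061     0.2061
  eq            5.93     0.6712
  solve Keq expr → x = 0.2061; check Q = 0.1132
Then change container volume by factor 0.5 (V_new/V_old).
Step 3:
                   G          L
  init         11.86      1.342
  Δ                0          0
  eq           11.86      1.342
  solve Keq expr → x = 0; check Q = 0.1132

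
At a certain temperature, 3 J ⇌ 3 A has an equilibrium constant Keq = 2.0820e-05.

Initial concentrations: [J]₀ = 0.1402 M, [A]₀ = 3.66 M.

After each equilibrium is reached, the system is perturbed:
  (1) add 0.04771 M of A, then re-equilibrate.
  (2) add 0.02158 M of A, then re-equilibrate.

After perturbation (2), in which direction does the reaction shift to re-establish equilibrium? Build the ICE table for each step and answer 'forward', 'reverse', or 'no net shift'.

Q₀ = 1.7791e+04 vs Keq = 2.0820e-05 ⇒ Q>K, reverse
Step 1:
                    J           A
  I            0.1402        3.66
  C             3.558      -3.558
  E             3.698      0.1017
  solve Keq expr → x = -1.186; check Q = 2.0820e-05
Then add 0.04771 M of A.
Step 2:
                    J           A
  I             3.698      0.1495
  C           0.04643    -0.04643
  E             3.745       0.103
  solve Keq expr → x = -0.01548; check Q = 2.0820e-05
Then add 0.02158 M of A.
Step 3:
                    J           A
  I             3.745      0.1246
  C             0.021      -0.021
  E             3.766      0.1036
  solve Keq expr → x = -0.007001; check Q = 2.0820e-05

Direction: reverse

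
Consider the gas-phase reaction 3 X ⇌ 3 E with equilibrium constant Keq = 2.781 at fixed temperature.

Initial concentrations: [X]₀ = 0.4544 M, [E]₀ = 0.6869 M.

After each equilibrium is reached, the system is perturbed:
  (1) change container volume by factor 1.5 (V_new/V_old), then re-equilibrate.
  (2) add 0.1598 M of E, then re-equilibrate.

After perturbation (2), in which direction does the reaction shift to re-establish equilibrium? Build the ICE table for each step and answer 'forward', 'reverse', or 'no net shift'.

Q₀ = 3.454 vs Keq = 2.781 ⇒ Q>K, reverse
Step 1:
                    X           E
  Initial      0.4544      0.6869
  Change       0.0199     -0.0199
  Equil        0.4743       0.667
  solve Keq expr → x = -0.006635; check Q = 2.781
Then change container volume by factor 1.5 (V_new/V_old).
Step 2:
                    X           E
  Initial      0.3162      0.4447
  Change            0           0
  Equil        0.3162      0.4447
  solve Keq expr → x = 0; check Q = 2.781
Then add 0.1598 M of E.
Step 3:
                    X           E
  Initial      0.3162      0.6045
  Change      0.06641    -0.06641
  Equil        0.3826      0.5381
  solve Keq expr → x = -0.02214; check Q = 2.781

Direction: reverse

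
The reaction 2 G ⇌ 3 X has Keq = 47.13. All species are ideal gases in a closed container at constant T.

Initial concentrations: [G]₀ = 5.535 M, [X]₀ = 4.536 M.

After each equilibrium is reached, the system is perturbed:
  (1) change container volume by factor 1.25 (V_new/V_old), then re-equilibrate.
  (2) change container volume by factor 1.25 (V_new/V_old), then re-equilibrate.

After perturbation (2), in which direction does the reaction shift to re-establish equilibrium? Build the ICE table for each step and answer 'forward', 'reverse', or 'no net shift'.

Direction: forward

Q₀ = 3.046 vs Keq = 47.13 ⇒ Q<K, forward
Step 1:
                   G          X
  I            5.535      4.536
  C           -2.273      3.409
  E            3.262      7.945
  solve Keq expr → x = 1.136; check Q = 47.13
Then change container volume by factor 1.25 (V_new/V_old).
Step 2:
                   G          X
  I             2.61      6.356
  C          -0.1503     0.2254
  E            2.459      6.582
  solve Keq expr → x = 0.07513; check Q = 47.13
Then change container volume by factor 1.25 (V_new/V_old).
Step 3:
                   G          X
  I            1.968      5.265
  C          -0.1181     0.1772
  E            1.849      5.442
  solve Keq expr → x = 0.05907; check Q = 47.13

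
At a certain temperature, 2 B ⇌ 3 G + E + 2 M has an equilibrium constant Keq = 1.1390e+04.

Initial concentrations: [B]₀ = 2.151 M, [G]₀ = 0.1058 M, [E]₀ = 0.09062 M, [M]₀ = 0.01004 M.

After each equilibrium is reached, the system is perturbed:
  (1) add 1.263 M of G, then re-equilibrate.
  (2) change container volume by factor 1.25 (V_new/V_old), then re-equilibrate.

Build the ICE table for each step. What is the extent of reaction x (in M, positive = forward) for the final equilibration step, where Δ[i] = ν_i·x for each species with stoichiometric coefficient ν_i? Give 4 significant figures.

Q₀ = 2.3381e-09 vs Keq = 1.1390e+04 ⇒ Q<K, forward
Step 1:
                    B           G           E           M
  I             2.151      0.1058     0.09062     0.01004
  C            -2.037       3.056       1.019       2.037
  E            0.1136       3.162       1.109       2.047
  solve Keq expr → x = 1.019; check Q = 1.1390e+04
Then add 1.263 M of G.
Step 2:
                    B           G           E           M
  I            0.1136       4.425       1.109       2.047
  C           0.06083    -0.09124    -0.03041    -0.06083
  E            0.1744       4.334       1.079       1.987
  solve Keq expr → x = -0.03041; check Q = 1.1390e+04
Then change container volume by factor 1.25 (V_new/V_old).
Step 3:
                    B           G           E           M
  I            0.1395       3.467      0.8631       1.589
  C          -0.04394     0.06591     0.02197     0.04394
  E            0.0956       3.533      0.8851       1.633
  solve Keq expr → x = 0.02197; check Q = 1.1390e+04

x = 0.02197 M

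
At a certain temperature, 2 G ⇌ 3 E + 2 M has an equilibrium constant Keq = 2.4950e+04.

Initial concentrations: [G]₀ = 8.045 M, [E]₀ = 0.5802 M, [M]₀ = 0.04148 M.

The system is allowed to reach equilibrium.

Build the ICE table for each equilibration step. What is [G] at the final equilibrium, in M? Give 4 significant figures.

[G]_eq = 1.433 M

Q₀ = 5.1923e-06 vs Keq = 2.4950e+04 ⇒ Q<K, forward
Step 1:
                   G          E          M
  I            8.045     0.5802    0.04148
  C           -6.612      9.918      6.612
  E            1.433       10.5      6.654
  solve Keq expr → x = 3.306; check Q = 2.4950e+04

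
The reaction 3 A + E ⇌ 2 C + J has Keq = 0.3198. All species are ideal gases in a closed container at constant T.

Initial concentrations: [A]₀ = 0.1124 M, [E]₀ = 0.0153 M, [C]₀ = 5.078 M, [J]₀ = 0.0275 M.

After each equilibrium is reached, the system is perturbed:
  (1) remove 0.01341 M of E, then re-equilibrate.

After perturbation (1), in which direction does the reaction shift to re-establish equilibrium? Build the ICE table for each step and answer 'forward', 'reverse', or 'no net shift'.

Direction: reverse

Q₀ = 3.2638e+04 vs Keq = 0.3198 ⇒ Q>K, reverse
Step 1:
                   A          E          C          J
  init        0.1124     0.0153      5.078     0.0275
  Δ          0.08249     0.0275   -0.05499    -0.0275
  eq          0.1949     0.0428      5.023 4.0152e-06
  solve Keq expr → x = -0.0275; check Q = 0.3198
Then remove 0.01341 M of E.
Step 2:
                   A          E          C          J
  init        0.1949    0.02939      5.023 4.0152e-06
  Δ       3.7736e-06 1.2579e-06 -2.5158e-06 -1.2579e-06
  eq          0.1949    0.02939      5.023 2.7573e-06
  solve Keq expr → x = -1.2579e-06; check Q = 0.3198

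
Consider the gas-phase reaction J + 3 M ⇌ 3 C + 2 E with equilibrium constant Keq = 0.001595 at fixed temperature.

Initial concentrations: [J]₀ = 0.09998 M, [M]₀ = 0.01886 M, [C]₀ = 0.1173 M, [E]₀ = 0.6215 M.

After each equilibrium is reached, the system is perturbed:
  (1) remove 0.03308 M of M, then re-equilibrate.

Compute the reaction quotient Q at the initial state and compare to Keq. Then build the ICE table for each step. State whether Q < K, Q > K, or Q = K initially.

Q₀ = 929.5 vs Keq = 0.001595 ⇒ Q>K, reverse
Step 1:
                    J           M           C           E
  I           0.09998     0.01886      0.1173      0.6215
  C           0.03538      0.1061     -0.1061    -0.07076
  E            0.1354       0.125     0.01116      0.5507
  solve Keq expr → x = -0.03538; check Q = 0.001595
Then remove 0.03308 M of M.
Step 2:
                    J           M           C           E
  I            0.1354     0.09192     0.01116      0.5507
  C        8.9255e-04    0.002678   -0.002678   -0.001785
  E            0.1363      0.0946    0.008483       0.549
  solve Keq expr → x = -8.9255e-04; check Q = 0.001595

Q₀ = 929.5; Q > K (proceeds reverse)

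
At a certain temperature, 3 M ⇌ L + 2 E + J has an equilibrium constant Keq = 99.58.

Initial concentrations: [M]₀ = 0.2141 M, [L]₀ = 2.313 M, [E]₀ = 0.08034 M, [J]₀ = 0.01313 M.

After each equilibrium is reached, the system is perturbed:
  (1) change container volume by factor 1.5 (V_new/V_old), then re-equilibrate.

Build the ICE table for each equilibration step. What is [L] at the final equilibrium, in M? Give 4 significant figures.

[L]_eq = 1.582 M

Q₀ = 0.01997 vs Keq = 99.58 ⇒ Q<K, forward
Step 1:
                  M         L         E         J
  I          0.2141     2.313   0.08034   0.01313
  C         -0.1739   0.05795    0.1159   0.05795
  E         0.04024     2.371    0.1962   0.07108
  solve Keq expr → x = 0.05795; check Q = 99.58
Then change container volume by factor 1.5 (V_new/V_old).
Step 2:
                  M         L         E         J
  I         0.02683     1.581    0.1308   0.04739
  C       -0.002985 9.9504e-04   0.00199 9.9504e-04
  E         0.02384     1.582    0.1328   0.04838
  solve Keq expr → x = 9.9504e-04; check Q = 99.58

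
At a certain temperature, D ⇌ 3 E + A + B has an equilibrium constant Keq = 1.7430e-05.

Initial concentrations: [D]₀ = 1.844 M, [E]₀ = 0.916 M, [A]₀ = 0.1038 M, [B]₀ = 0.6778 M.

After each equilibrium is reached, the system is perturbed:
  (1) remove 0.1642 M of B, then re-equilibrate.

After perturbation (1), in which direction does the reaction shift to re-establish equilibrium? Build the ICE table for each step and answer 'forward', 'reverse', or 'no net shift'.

Q₀ = 0.02932 vs Keq = 1.7430e-05 ⇒ Q>K, reverse
Step 1:
                    D           E           A           B
  I             1.844       0.916      0.1038      0.6778
  C            0.1035     -0.3106     -0.1035     -0.1035
  E             1.948      0.6054  2.6641e-04      0.5743
  solve Keq expr → x = -0.1035; check Q = 1.7430e-05
Then remove 0.1642 M of B.
Step 2:
                    D           E           A           B
  I             1.948      0.6054  2.6641e-04      0.4101
  C       -1.0597e-04  3.1791e-04  1.0597e-04  1.0597e-04
  E             1.947      0.6057  3.7238e-04      0.4102
  solve Keq expr → x = 1.0597e-04; check Q = 1.7430e-05

Direction: forward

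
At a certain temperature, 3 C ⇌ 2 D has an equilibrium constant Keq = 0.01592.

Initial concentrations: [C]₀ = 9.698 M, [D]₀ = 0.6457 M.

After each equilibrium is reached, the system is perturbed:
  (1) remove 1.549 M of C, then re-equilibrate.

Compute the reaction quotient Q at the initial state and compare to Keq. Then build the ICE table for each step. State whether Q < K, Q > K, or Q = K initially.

Q₀ = 4.5710e-04; Q < K (proceeds forward)

Q₀ = 4.5710e-04 vs Keq = 0.01592 ⇒ Q<K, forward
Step 1:
                    C           D
  I             9.698      0.6457
  C            -2.606       1.737
  E             7.092       2.383
  solve Keq expr → x = 0.8687; check Q = 0.01592
Then remove 1.549 M of C.
Step 2:
                    C           D
  I             5.543       2.383
  C            0.6545     -0.4363
  E             6.198       1.947
  solve Keq expr → x = -0.2182; check Q = 0.01592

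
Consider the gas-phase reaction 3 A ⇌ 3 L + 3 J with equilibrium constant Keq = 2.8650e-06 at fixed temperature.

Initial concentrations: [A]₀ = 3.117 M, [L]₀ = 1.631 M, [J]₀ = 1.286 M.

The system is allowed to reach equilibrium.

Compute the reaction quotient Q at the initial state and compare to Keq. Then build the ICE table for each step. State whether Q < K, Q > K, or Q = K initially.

Q₀ = 0.3047; Q > K (proceeds reverse)

Q₀ = 0.3047 vs Keq = 2.8650e-06 ⇒ Q>K, reverse
Step 1:
                   A          L          J
  Initial      3.117      1.631      1.286
  Change       1.158     -1.158     -1.158
  Equil        4.275     0.4733     0.1283
  solve Keq expr → x = -0.3859; check Q = 2.8650e-06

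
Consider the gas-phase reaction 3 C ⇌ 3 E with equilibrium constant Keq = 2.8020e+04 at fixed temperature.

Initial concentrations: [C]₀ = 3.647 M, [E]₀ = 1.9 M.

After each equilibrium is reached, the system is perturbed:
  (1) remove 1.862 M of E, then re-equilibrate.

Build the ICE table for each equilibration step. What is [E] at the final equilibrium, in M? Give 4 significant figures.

[E]_eq = 3.568 M

Q₀ = 0.1414 vs Keq = 2.8020e+04 ⇒ Q<K, forward
Step 1:
                  C         E
  init        3.647       1.9
  Δ           -3.47      3.47
  eq         0.1768      5.37
  solve Keq expr → x = 1.157; check Q = 2.8020e+04
Then remove 1.862 M of E.
Step 2:
                  C         E
  init       0.1768     3.508
  Δ        -0.05935   0.05935
  eq         0.1175     3.568
  solve Keq expr → x = 0.01978; check Q = 2.8020e+04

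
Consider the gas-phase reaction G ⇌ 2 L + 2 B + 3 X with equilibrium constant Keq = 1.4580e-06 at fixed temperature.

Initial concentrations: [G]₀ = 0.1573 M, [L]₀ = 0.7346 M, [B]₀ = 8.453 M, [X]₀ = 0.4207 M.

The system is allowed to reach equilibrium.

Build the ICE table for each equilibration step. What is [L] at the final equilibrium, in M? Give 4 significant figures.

[L]_eq = 0.4562 M

Q₀ = 18.25 vs Keq = 1.4580e-06 ⇒ Q>K, reverse
Step 1:
                  G         L         B         X
  I          0.1573    0.7346     8.453    0.4207
  C          0.1392   -0.2784   -0.2784   -0.4176
  E          0.2965    0.4562     8.175  0.003144
  solve Keq expr → x = -0.1392; check Q = 1.4580e-06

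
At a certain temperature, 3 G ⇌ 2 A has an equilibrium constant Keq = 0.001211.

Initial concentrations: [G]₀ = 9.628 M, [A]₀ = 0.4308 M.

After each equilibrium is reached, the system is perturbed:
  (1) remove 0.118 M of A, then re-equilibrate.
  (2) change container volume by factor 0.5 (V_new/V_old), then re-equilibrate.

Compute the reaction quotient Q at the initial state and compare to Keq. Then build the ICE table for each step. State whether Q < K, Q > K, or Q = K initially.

Q₀ = 2.0794e-04; Q < K (proceeds forward)

Q₀ = 2.0794e-04 vs Keq = 0.001211 ⇒ Q<K, forward
Step 1:
                   G          A
  Initial      9.628     0.4308
  Change     -0.7375     0.4917
  Equil         8.89     0.9225
  solve Keq expr → x = 0.2458; check Q = 0.001211
Then remove 0.118 M of A.
Step 2:
                   G          A
  Initial       8.89     0.8045
  Change     -0.1436    0.09574
  Equil        8.747     0.9002
  solve Keq expr → x = 0.04787; check Q = 0.001211
Then change container volume by factor 0.5 (V_new/V_old).
Step 3:
                   G          A
  Initial      17.49        1.8
  Change     -0.8452     0.5635
  Equil        16.65      2.364
  solve Keq expr → x = 0.2817; check Q = 0.001211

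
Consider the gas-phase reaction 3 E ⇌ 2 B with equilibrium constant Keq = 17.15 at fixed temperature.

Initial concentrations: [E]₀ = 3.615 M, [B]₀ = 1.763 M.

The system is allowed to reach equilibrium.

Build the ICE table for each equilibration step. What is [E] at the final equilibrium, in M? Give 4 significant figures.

Q₀ = 0.06579 vs Keq = 17.15 ⇒ Q<K, forward
Step 1:
                   E          B
  init         3.615      1.763
  Δ           -2.709      1.806
  eq          0.9057      3.569
  solve Keq expr → x = 0.9031; check Q = 17.15

[E]_eq = 0.9057 M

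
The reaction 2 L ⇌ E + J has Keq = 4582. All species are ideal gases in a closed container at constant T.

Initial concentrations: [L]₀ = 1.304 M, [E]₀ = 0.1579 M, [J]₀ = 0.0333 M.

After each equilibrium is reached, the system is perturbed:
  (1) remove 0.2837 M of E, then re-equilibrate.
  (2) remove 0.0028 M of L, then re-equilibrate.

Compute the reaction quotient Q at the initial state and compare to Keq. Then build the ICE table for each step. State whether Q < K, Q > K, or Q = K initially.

Q₀ = 0.003092 vs Keq = 4582 ⇒ Q<K, forward
Step 1:
                    L           E           J
  Initial       1.304      0.1579      0.0333
  Change       -1.293      0.6465      0.6465
  Equil       0.01092      0.8044      0.6798
  solve Keq expr → x = 0.6465; check Q = 4582
Then remove 0.2837 M of E.
Step 2:
                    L           E           J
  Initial     0.01092      0.5207      0.6798
  Change    -0.002119     0.00106     0.00106
  Equil      0.008806      0.5218      0.6809
  solve Keq expr → x = 0.00106; check Q = 4582
Then remove 0.0028 M of L.
Step 3:
                    L           E           J
  Initial    0.006006      0.5218      0.6809
  Change     0.002779    -0.00139    -0.00139
  Equil      0.008785      0.5204      0.6795
  solve Keq expr → x = -0.00139; check Q = 4582

Q₀ = 0.003092; Q < K (proceeds forward)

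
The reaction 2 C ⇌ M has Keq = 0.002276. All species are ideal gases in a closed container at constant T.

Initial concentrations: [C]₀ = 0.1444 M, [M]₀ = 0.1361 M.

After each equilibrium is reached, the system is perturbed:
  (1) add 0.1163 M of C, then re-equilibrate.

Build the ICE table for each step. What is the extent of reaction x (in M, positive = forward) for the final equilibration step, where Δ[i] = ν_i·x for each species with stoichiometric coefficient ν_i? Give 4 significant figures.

Q₀ = 6.527 vs Keq = 0.002276 ⇒ Q>K, reverse
Step 1:
                    C           M
  Initial      0.1444      0.1361
  Change       0.2714     -0.1357
  Equil        0.4158  3.9352e-04
  solve Keq expr → x = -0.1357; check Q = 0.002276
Then add 0.1163 M of C.
Step 2:
                    C           M
  Initial      0.5321  3.9352e-04
  Change  -4.9941e-04  2.4971e-04
  Equil        0.5316  6.4323e-04
  solve Keq expr → x = 2.4971e-04; check Q = 0.002276

x = 2.4971e-04 M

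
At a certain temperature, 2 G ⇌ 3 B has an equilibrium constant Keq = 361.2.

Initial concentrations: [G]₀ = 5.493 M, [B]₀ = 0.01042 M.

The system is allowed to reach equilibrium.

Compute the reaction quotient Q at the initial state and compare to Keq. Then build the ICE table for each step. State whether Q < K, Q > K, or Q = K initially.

Q₀ = 3.7496e-08; Q < K (proceeds forward)

Q₀ = 3.7496e-08 vs Keq = 361.2 ⇒ Q<K, forward
Step 1:
                   G          B
  Initial      5.493    0.01042
  Change      -4.552      6.828
  Equil        0.941      6.838
  solve Keq expr → x = 2.276; check Q = 361.2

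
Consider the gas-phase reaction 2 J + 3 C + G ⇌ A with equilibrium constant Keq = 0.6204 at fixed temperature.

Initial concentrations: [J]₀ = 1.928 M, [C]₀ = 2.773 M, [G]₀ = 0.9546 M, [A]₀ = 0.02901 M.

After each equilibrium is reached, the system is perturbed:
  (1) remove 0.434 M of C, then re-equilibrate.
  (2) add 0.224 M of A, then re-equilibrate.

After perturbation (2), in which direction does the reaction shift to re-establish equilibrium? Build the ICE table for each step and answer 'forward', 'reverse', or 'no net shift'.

Q₀ = 3.8341e-04 vs Keq = 0.6204 ⇒ Q<K, forward
Step 1:
                  J         C         G         A
  init        1.928     2.773    0.9546   0.02901
  Δ          -0.993    -1.489   -0.4965    0.4965
  eq          0.935     1.284    0.4581    0.5255
  solve Keq expr → x = 0.4965; check Q = 0.6204
Then remove 0.434 M of C.
Step 2:
                  J         C         G         A
  init        0.935    0.8496    0.4581    0.5255
  Δ          0.1414    0.2121   0.07068  -0.07068
  eq          1.076     1.062    0.5288    0.4548
  solve Keq expr → x = -0.07068; check Q = 0.6204
Then add 0.224 M of A.
Step 3:
                  J         C         G         A
  init        1.076     1.062    0.5288    0.6788
  Δ         0.05286   0.07929   0.02643  -0.02643
  eq          1.129     1.141    0.5552    0.6524
  solve Keq expr → x = -0.02643; check Q = 0.6204

Direction: reverse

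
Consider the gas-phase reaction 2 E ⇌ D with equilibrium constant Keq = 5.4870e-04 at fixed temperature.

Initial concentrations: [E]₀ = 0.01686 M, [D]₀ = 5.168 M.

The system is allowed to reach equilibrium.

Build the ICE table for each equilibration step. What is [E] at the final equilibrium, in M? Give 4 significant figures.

Q₀ = 1.8181e+04 vs Keq = 5.4870e-04 ⇒ Q>K, reverse
Step 1:
                    E           D
  I           0.01686       5.168
  C             10.22       -5.11
  E             10.24     0.05751
  solve Keq expr → x = -5.11; check Q = 5.4870e-04

[E]_eq = 10.24 M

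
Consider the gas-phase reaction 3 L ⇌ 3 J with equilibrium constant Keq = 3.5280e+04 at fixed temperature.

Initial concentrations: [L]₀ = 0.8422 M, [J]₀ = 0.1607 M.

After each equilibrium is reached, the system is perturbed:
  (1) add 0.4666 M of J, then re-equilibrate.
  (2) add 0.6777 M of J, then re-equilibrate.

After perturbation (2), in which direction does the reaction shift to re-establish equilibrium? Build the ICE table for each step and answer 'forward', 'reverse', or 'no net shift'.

Q₀ = 0.006947 vs Keq = 3.5280e+04 ⇒ Q<K, forward
Step 1:
                   L          J
  I           0.8422     0.1607
  C          -0.8125     0.8125
  E          0.02967     0.9732
  solve Keq expr → x = 0.2708; check Q = 3.5280e+04
Then add 0.4666 M of J.
Step 2:
                   L          J
  I          0.02967       1.44
  C          0.01381   -0.01381
  E          0.04348      1.426
  solve Keq expr → x = -0.004602; check Q = 3.5280e+04
Then add 0.6777 M of J.
Step 3:
                   L          J
  I          0.04348      2.104
  C          0.02005   -0.02005
  E          0.06353      2.084
  solve Keq expr → x = -0.006684; check Q = 3.5280e+04

Direction: reverse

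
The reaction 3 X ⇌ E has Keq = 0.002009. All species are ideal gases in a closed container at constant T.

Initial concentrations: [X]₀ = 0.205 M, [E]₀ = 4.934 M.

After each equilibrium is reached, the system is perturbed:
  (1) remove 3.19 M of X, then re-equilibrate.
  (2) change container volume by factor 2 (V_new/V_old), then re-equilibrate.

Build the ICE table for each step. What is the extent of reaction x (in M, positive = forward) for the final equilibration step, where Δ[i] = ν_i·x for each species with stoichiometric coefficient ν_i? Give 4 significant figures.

Q₀ = 572.7 vs Keq = 0.002009 ⇒ Q>K, reverse
Step 1:
                  X         E
  I           0.205     4.934
  C           9.423    -3.141
  E           9.628     1.793
  solve Keq expr → x = -3.141; check Q = 0.002009
Then remove 3.19 M of X.
Step 2:
                  X         E
  I           6.438     1.793
  C           1.894   -0.6312
  E           8.331     1.162
  solve Keq expr → x = -0.6312; check Q = 0.002009
Then change container volume by factor 2 (V_new/V_old).
Step 3:
                  X         E
  I           4.166    0.5809
  C          0.9404   -0.3135
  E           5.106    0.2675
  solve Keq expr → x = -0.3135; check Q = 0.002009

x = -0.3135 M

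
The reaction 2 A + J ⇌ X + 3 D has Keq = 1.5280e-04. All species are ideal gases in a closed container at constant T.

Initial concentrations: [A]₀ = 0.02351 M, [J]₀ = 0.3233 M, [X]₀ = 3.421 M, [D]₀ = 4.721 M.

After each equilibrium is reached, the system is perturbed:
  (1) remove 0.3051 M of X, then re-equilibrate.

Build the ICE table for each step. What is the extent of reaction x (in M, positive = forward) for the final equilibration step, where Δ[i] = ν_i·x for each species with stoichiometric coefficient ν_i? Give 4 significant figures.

x = 0.002212 M

Q₀ = 2.0144e+06 vs Keq = 1.5280e-04 ⇒ Q>K, reverse
Step 1:
                   A          J          X          D
  I          0.02351     0.3233      3.421      4.721
  C            3.072      1.536     -1.536     -4.608
  E            3.095      1.859      1.885      0.113
  solve Keq expr → x = -1.536; check Q = 1.5280e-04
Then remove 0.3051 M of X.
Step 2:
                   A          J          X          D
  I            3.095      1.859       1.58      0.113
  C        -0.004423  -0.002212   0.002212   0.006635
  E            3.091      1.857      1.582     0.1197
  solve Keq expr → x = 0.002212; check Q = 1.5280e-04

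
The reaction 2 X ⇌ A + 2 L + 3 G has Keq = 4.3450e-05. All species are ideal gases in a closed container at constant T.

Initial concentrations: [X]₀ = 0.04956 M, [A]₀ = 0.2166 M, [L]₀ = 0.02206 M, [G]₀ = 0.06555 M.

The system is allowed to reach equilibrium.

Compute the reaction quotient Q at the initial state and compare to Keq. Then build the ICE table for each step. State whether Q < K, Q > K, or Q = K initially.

Q₀ = 1.2087e-05 vs Keq = 4.3450e-05 ⇒ Q<K, forward
Step 1:
                    X           A           L           G
  init        0.04956      0.2166     0.02206     0.06555
  Δ         -0.006786    0.003393    0.006786     0.01018
  eq          0.04277        0.22     0.02885     0.07573
  solve Keq expr → x = 0.003393; check Q = 4.3450e-05

Q₀ = 1.2087e-05; Q < K (proceeds forward)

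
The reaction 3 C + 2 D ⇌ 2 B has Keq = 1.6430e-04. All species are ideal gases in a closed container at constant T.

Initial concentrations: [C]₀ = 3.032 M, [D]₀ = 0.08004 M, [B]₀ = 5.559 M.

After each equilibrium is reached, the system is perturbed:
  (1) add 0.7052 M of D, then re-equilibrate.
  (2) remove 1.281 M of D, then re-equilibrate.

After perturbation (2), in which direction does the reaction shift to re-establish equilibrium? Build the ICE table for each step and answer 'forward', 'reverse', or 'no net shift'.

Q₀ = 173.1 vs Keq = 1.6430e-04 ⇒ Q>K, reverse
Step 1:
                    C           D           B
  init          3.032     0.08004       5.559
  Δ             6.122       4.082      -4.082
  eq            9.154       4.162       1.477
  solve Keq expr → x = -2.041; check Q = 1.6430e-04
Then add 0.7052 M of D.
Step 2:
                    C           D           B
  init          9.154       4.867       1.477
  Δ           -0.2128     -0.1419      0.1419
  eq            8.942       4.725       1.619
  solve Keq expr → x = 0.07093; check Q = 1.6430e-04
Then remove 1.281 M of D.
Step 3:
                    C           D           B
  init          8.942       3.444       1.619
  Δ            0.3953      0.2635     -0.2635
  eq            9.337       3.707       1.356
  solve Keq expr → x = -0.1318; check Q = 1.6430e-04

Direction: reverse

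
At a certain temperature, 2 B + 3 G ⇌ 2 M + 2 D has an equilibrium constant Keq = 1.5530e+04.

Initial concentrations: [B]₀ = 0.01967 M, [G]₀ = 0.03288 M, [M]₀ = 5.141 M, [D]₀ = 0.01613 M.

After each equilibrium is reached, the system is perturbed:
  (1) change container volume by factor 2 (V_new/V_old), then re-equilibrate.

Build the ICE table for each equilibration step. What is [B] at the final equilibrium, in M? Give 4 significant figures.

Q₀ = 4.9999e+05 vs Keq = 1.5530e+04 ⇒ Q>K, reverse
Step 1:
                   B          G          M          D
  init       0.01967    0.03288      5.141    0.01613
  Δ         0.009111    0.01367  -0.009111  -0.009111
  eq         0.02878    0.04655      5.132   0.007019
  solve Keq expr → x = -0.004556; check Q = 1.5530e+04
Then change container volume by factor 2 (V_new/V_old).
Step 2:
                   B          G          M          D
  init       0.01439    0.02327      2.566   0.003509
  Δ       7.1963e-04   0.001079 -7.1963e-04 -7.1963e-04
  eq         0.01511    0.02435      2.565    0.00279
  solve Keq expr → x = -3.5982e-04; check Q = 1.5530e+04

[B]_eq = 0.01511 M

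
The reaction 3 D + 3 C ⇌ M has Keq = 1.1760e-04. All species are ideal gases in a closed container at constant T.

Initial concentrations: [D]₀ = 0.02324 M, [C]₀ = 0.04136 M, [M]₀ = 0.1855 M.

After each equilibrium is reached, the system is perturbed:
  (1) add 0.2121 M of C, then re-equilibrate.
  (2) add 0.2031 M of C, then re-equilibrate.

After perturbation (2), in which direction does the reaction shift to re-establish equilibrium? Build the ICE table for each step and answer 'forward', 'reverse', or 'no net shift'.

Q₀ = 2.0888e+08 vs Keq = 1.1760e-04 ⇒ Q>K, reverse
Step 1:
                  D         C         M
  Initial   0.02324   0.04136    0.1855
  Change     0.5565    0.5565   -0.1855
  Equil      0.5797    0.5978 4.8960e-06
  solve Keq expr → x = -0.1855; check Q = 1.1760e-04
Then add 0.2121 M of C.
Step 2:
                  D         C         M
  Initial    0.5797    0.8099 4.8960e-06
  Change  -2.1828e-05 -2.1828e-05 7.2759e-06
  Equil      0.5797    0.8099 1.2172e-05
  solve Keq expr → x = 7.2759e-06; check Q = 1.1760e-04
Then add 0.2031 M of C.
Step 3:
                  D         C         M
  Initial    0.5797     1.013 1.2172e-05
  Change  -3.4915e-05 -3.4915e-05 1.1638e-05
  Equil      0.5797     1.013 2.3810e-05
  solve Keq expr → x = 1.1638e-05; check Q = 1.1760e-04

Direction: forward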